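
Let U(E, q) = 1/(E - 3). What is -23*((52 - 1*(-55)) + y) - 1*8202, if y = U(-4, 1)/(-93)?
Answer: -6941636/651 ≈ -10663.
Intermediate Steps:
U(E, q) = 1/(-3 + E)
y = 1/651 (y = 1/(-3 - 4*(-93)) = -1/93/(-7) = -⅐*(-1/93) = 1/651 ≈ 0.0015361)
-23*((52 - 1*(-55)) + y) - 1*8202 = -23*((52 - 1*(-55)) + 1/651) - 1*8202 = -23*((52 + 55) + 1/651) - 8202 = -23*(107 + 1/651) - 8202 = -23*69658/651 - 8202 = -1602134/651 - 8202 = -6941636/651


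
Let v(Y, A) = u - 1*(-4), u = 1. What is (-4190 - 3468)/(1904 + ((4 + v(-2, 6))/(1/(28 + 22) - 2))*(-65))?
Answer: -42119/12097 ≈ -3.4818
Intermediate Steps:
v(Y, A) = 5 (v(Y, A) = 1 - 1*(-4) = 1 + 4 = 5)
(-4190 - 3468)/(1904 + ((4 + v(-2, 6))/(1/(28 + 22) - 2))*(-65)) = (-4190 - 3468)/(1904 + ((4 + 5)/(1/(28 + 22) - 2))*(-65)) = -7658/(1904 + (9/(1/50 - 2))*(-65)) = -7658/(1904 + (9/(-99/50))*(-65)) = -7658/(1904 + (9*(-50/99))*(-65)) = -7658/(1904 - 50/11*(-65)) = -7658/(1904 + 3250/11) = -7658/24194/11 = -7658*11/24194 = -42119/12097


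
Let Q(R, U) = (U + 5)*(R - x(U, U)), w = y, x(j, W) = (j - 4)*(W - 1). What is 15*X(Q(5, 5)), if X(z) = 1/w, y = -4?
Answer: -15/4 ≈ -3.7500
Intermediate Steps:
x(j, W) = (-1 + W)*(-4 + j) (x(j, W) = (-4 + j)*(-1 + W) = (-1 + W)*(-4 + j))
w = -4
Q(R, U) = (5 + U)*(-4 + R - U² + 5*U) (Q(R, U) = (U + 5)*(R - (4 - U - 4*U + U*U)) = (5 + U)*(R - (4 - U - 4*U + U²)) = (5 + U)*(R - (4 + U² - 5*U)) = (5 + U)*(R + (-4 - U² + 5*U)) = (5 + U)*(-4 + R - U² + 5*U))
X(z) = -¼ (X(z) = 1/(-4) = -¼)
15*X(Q(5, 5)) = 15*(-¼) = -15/4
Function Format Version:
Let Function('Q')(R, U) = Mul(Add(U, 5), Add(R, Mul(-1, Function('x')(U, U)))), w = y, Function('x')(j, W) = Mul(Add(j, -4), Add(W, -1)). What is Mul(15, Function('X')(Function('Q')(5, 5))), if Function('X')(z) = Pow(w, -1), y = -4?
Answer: Rational(-15, 4) ≈ -3.7500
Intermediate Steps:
Function('x')(j, W) = Mul(Add(-1, W), Add(-4, j)) (Function('x')(j, W) = Mul(Add(-4, j), Add(-1, W)) = Mul(Add(-1, W), Add(-4, j)))
w = -4
Function('Q')(R, U) = Mul(Add(5, U), Add(-4, R, Mul(-1, Pow(U, 2)), Mul(5, U))) (Function('Q')(R, U) = Mul(Add(U, 5), Add(R, Mul(-1, Add(4, Mul(-1, U), Mul(-4, U), Mul(U, U))))) = Mul(Add(5, U), Add(R, Mul(-1, Add(4, Mul(-1, U), Mul(-4, U), Pow(U, 2))))) = Mul(Add(5, U), Add(R, Mul(-1, Add(4, Pow(U, 2), Mul(-5, U))))) = Mul(Add(5, U), Add(R, Add(-4, Mul(-1, Pow(U, 2)), Mul(5, U)))) = Mul(Add(5, U), Add(-4, R, Mul(-1, Pow(U, 2)), Mul(5, U))))
Function('X')(z) = Rational(-1, 4) (Function('X')(z) = Pow(-4, -1) = Rational(-1, 4))
Mul(15, Function('X')(Function('Q')(5, 5))) = Mul(15, Rational(-1, 4)) = Rational(-15, 4)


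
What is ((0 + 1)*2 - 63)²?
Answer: 3721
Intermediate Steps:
((0 + 1)*2 - 63)² = (1*2 - 63)² = (2 - 63)² = (-61)² = 3721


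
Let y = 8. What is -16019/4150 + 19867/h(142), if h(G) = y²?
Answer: 490499/1600 ≈ 306.56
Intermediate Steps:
h(G) = 64 (h(G) = 8² = 64)
-16019/4150 + 19867/h(142) = -16019/4150 + 19867/64 = -16019*1/4150 + 19867*(1/64) = -193/50 + 19867/64 = 490499/1600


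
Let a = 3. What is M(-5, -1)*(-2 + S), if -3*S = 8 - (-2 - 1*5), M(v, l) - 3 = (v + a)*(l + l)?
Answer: -49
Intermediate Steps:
M(v, l) = 3 + 2*l*(3 + v) (M(v, l) = 3 + (v + 3)*(l + l) = 3 + (3 + v)*(2*l) = 3 + 2*l*(3 + v))
S = -5 (S = -(8 - (-2 - 1*5))/3 = -(8 - (-2 - 5))/3 = -(8 - 1*(-7))/3 = -(8 + 7)/3 = -⅓*15 = -5)
M(-5, -1)*(-2 + S) = (3 + 6*(-1) + 2*(-1)*(-5))*(-2 - 5) = (3 - 6 + 10)*(-7) = 7*(-7) = -49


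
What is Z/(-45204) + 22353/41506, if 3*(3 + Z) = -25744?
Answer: 2050119527/2814355836 ≈ 0.72845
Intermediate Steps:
Z = -25753/3 (Z = -3 + (1/3)*(-25744) = -3 - 25744/3 = -25753/3 ≈ -8584.3)
Z/(-45204) + 22353/41506 = -25753/3/(-45204) + 22353/41506 = -25753/3*(-1/45204) + 22353*(1/41506) = 25753/135612 + 22353/41506 = 2050119527/2814355836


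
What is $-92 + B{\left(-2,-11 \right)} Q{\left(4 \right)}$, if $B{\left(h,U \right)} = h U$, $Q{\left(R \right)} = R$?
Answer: $-4$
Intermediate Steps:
$B{\left(h,U \right)} = U h$
$-92 + B{\left(-2,-11 \right)} Q{\left(4 \right)} = -92 + \left(-11\right) \left(-2\right) 4 = -92 + 22 \cdot 4 = -92 + 88 = -4$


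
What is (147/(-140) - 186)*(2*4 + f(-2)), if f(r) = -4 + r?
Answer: -3741/10 ≈ -374.10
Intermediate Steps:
(147/(-140) - 186)*(2*4 + f(-2)) = (147/(-140) - 186)*(2*4 + (-4 - 2)) = (147*(-1/140) - 186)*(8 - 6) = (-21/20 - 186)*2 = -3741/20*2 = -3741/10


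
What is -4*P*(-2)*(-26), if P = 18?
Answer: -3744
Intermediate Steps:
-4*P*(-2)*(-26) = -72*(-2)*(-26) = -4*(-36)*(-26) = 144*(-26) = -3744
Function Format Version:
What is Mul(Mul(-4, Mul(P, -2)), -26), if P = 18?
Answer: -3744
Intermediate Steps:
Mul(Mul(-4, Mul(P, -2)), -26) = Mul(Mul(-4, Mul(18, -2)), -26) = Mul(Mul(-4, -36), -26) = Mul(144, -26) = -3744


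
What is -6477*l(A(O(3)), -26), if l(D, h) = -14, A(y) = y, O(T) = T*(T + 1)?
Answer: 90678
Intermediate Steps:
O(T) = T*(1 + T)
-6477*l(A(O(3)), -26) = -6477*(-14) = 90678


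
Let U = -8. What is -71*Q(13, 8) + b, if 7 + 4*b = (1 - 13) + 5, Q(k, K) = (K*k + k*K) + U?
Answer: -28407/2 ≈ -14204.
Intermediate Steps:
Q(k, K) = -8 + 2*K*k (Q(k, K) = (K*k + k*K) - 8 = (K*k + K*k) - 8 = 2*K*k - 8 = -8 + 2*K*k)
b = -7/2 (b = -7/4 + ((1 - 13) + 5)/4 = -7/4 + (-12 + 5)/4 = -7/4 + (¼)*(-7) = -7/4 - 7/4 = -7/2 ≈ -3.5000)
-71*Q(13, 8) + b = -71*(-8 + 2*8*13) - 7/2 = -71*(-8 + 208) - 7/2 = -71*200 - 7/2 = -14200 - 7/2 = -28407/2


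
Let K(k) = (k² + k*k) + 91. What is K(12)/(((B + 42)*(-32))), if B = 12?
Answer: -379/1728 ≈ -0.21933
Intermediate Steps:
K(k) = 91 + 2*k² (K(k) = (k² + k²) + 91 = 2*k² + 91 = 91 + 2*k²)
K(12)/(((B + 42)*(-32))) = (91 + 2*12²)/(((12 + 42)*(-32))) = (91 + 2*144)/((54*(-32))) = (91 + 288)/(-1728) = 379*(-1/1728) = -379/1728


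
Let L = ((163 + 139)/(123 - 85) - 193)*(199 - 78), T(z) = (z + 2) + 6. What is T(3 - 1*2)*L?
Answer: -3828924/19 ≈ -2.0152e+5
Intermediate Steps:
T(z) = 8 + z (T(z) = (2 + z) + 6 = 8 + z)
L = -425436/19 (L = (302/38 - 193)*121 = (302*(1/38) - 193)*121 = (151/19 - 193)*121 = -3516/19*121 = -425436/19 ≈ -22391.)
T(3 - 1*2)*L = (8 + (3 - 1*2))*(-425436/19) = (8 + (3 - 2))*(-425436/19) = (8 + 1)*(-425436/19) = 9*(-425436/19) = -3828924/19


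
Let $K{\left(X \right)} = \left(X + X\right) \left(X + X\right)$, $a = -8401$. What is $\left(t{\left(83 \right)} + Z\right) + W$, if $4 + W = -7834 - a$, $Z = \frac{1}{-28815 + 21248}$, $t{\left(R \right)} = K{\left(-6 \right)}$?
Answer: $\frac{5349868}{7567} \approx 707.0$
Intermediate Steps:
$K{\left(X \right)} = 4 X^{2}$ ($K{\left(X \right)} = 2 X 2 X = 4 X^{2}$)
$t{\left(R \right)} = 144$ ($t{\left(R \right)} = 4 \left(-6\right)^{2} = 4 \cdot 36 = 144$)
$Z = - \frac{1}{7567}$ ($Z = \frac{1}{-7567} = - \frac{1}{7567} \approx -0.00013215$)
$W = 563$ ($W = -4 - -567 = -4 + \left(-7834 + 8401\right) = -4 + 567 = 563$)
$\left(t{\left(83 \right)} + Z\right) + W = \left(144 - \frac{1}{7567}\right) + 563 = \frac{1089647}{7567} + 563 = \frac{5349868}{7567}$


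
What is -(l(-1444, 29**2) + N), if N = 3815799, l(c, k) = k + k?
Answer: -3817481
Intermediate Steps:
l(c, k) = 2*k
-(l(-1444, 29**2) + N) = -(2*29**2 + 3815799) = -(2*841 + 3815799) = -(1682 + 3815799) = -1*3817481 = -3817481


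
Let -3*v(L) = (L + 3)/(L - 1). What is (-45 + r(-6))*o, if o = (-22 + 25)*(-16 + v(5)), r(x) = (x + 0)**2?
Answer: 450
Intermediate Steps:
v(L) = -(3 + L)/(3*(-1 + L)) (v(L) = -(L + 3)/(3*(L - 1)) = -(3 + L)/(3*(-1 + L)))
r(x) = x**2
o = -50 (o = (-22 + 25)*(-16 + (-3 - 1*5)/(3*(-1 + 5))) = 3*(-16 + (1/3)*(-3 - 5)/4) = 3*(-16 + (1/3)*(1/4)*(-8)) = 3*(-16 - 2/3) = 3*(-50/3) = -50)
(-45 + r(-6))*o = (-45 + (-6)**2)*(-50) = (-45 + 36)*(-50) = -9*(-50) = 450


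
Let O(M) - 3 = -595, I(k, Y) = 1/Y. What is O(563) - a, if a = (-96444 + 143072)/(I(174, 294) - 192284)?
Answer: -33452936408/56531495 ≈ -591.76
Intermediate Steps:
a = -13708632/56531495 (a = (-96444 + 143072)/(1/294 - 192284) = 46628/(1/294 - 192284) = 46628/(-56531495/294) = 46628*(-294/56531495) = -13708632/56531495 ≈ -0.24250)
O(M) = -592 (O(M) = 3 - 595 = -592)
O(563) - a = -592 - 1*(-13708632/56531495) = -592 + 13708632/56531495 = -33452936408/56531495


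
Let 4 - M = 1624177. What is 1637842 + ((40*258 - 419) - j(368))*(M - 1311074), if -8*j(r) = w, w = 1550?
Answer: -118515787245/4 ≈ -2.9629e+10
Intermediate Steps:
j(r) = -775/4 (j(r) = -⅛*1550 = -775/4)
M = -1624173 (M = 4 - 1*1624177 = 4 - 1624177 = -1624173)
1637842 + ((40*258 - 419) - j(368))*(M - 1311074) = 1637842 + ((40*258 - 419) - 1*(-775/4))*(-1624173 - 1311074) = 1637842 + ((10320 - 419) + 775/4)*(-2935247) = 1637842 + (9901 + 775/4)*(-2935247) = 1637842 + (40379/4)*(-2935247) = 1637842 - 118522338613/4 = -118515787245/4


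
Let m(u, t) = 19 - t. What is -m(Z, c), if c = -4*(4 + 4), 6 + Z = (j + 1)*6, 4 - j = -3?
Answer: -51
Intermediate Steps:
j = 7 (j = 4 - 1*(-3) = 4 + 3 = 7)
Z = 42 (Z = -6 + (7 + 1)*6 = -6 + 8*6 = -6 + 48 = 42)
c = -32 (c = -4*8 = -32)
-m(Z, c) = -(19 - 1*(-32)) = -(19 + 32) = -1*51 = -51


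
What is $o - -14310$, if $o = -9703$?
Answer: $4607$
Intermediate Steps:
$o - -14310 = -9703 - -14310 = -9703 + 14310 = 4607$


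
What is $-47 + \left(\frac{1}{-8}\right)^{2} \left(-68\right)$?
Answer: $- \frac{769}{16} \approx -48.063$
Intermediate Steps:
$-47 + \left(\frac{1}{-8}\right)^{2} \left(-68\right) = -47 + \left(- \frac{1}{8}\right)^{2} \left(-68\right) = -47 + \frac{1}{64} \left(-68\right) = -47 - \frac{17}{16} = - \frac{769}{16}$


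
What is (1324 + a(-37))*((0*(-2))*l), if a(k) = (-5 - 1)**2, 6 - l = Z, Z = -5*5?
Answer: 0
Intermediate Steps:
Z = -25
l = 31 (l = 6 - 1*(-25) = 6 + 25 = 31)
a(k) = 36 (a(k) = (-6)**2 = 36)
(1324 + a(-37))*((0*(-2))*l) = (1324 + 36)*((0*(-2))*31) = 1360*(0*31) = 1360*0 = 0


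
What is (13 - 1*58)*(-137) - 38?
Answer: 6127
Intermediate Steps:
(13 - 1*58)*(-137) - 38 = (13 - 58)*(-137) - 38 = -45*(-137) - 38 = 6165 - 38 = 6127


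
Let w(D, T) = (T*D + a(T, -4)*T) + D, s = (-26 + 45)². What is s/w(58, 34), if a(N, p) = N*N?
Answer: 361/41334 ≈ 0.0087337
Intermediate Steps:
s = 361 (s = 19² = 361)
a(N, p) = N²
w(D, T) = D + T³ + D*T (w(D, T) = (T*D + T²*T) + D = (D*T + T³) + D = (T³ + D*T) + D = D + T³ + D*T)
s/w(58, 34) = 361/(58 + 34³ + 58*34) = 361/(58 + 39304 + 1972) = 361/41334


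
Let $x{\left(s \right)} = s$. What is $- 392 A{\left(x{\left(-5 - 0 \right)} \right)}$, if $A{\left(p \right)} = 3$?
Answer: $-1176$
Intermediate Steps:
$- 392 A{\left(x{\left(-5 - 0 \right)} \right)} = \left(-392\right) 3 = -1176$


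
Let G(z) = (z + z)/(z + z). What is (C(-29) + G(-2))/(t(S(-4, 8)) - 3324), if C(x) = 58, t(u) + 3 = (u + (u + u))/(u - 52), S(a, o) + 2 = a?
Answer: -1711/96474 ≈ -0.017735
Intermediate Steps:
G(z) = 1 (G(z) = (2*z)/((2*z)) = (2*z)*(1/(2*z)) = 1)
S(a, o) = -2 + a
t(u) = -3 + 3*u/(-52 + u) (t(u) = -3 + (u + (u + u))/(u - 52) = -3 + (u + 2*u)/(-52 + u) = -3 + (3*u)/(-52 + u) = -3 + 3*u/(-52 + u))
(C(-29) + G(-2))/(t(S(-4, 8)) - 3324) = (58 + 1)/(156/(-52 + (-2 - 4)) - 3324) = 59/(156/(-52 - 6) - 3324) = 59/(156/(-58) - 3324) = 59/(156*(-1/58) - 3324) = 59/(-78/29 - 3324) = 59/(-96474/29) = 59*(-29/96474) = -1711/96474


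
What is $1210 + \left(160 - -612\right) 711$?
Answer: $550102$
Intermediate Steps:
$1210 + \left(160 - -612\right) 711 = 1210 + \left(160 + 612\right) 711 = 1210 + 772 \cdot 711 = 1210 + 548892 = 550102$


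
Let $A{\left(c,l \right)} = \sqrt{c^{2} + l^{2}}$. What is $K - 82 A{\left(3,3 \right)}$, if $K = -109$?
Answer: $-109 - 246 \sqrt{2} \approx -456.9$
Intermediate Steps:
$K - 82 A{\left(3,3 \right)} = -109 - 82 \sqrt{3^{2} + 3^{2}} = -109 - 82 \sqrt{9 + 9} = -109 - 82 \sqrt{18} = -109 - 82 \cdot 3 \sqrt{2} = -109 - 246 \sqrt{2}$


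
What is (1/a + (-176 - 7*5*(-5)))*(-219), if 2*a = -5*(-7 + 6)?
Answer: 657/5 ≈ 131.40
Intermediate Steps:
a = 5/2 (a = (-5*(-7 + 6))/2 = (-5*(-1))/2 = (½)*5 = 5/2 ≈ 2.5000)
(1/a + (-176 - 7*5*(-5)))*(-219) = (1/(5/2) + (-176 - 7*5*(-5)))*(-219) = (⅖ + (-176 - 35*(-5)))*(-219) = (⅖ + (-176 - 1*(-175)))*(-219) = (⅖ + (-176 + 175))*(-219) = (⅖ - 1)*(-219) = -⅗*(-219) = 657/5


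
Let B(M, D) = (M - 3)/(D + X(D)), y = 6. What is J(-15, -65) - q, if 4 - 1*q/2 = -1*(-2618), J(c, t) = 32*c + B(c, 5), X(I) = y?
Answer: 52210/11 ≈ 4746.4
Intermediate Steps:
X(I) = 6
B(M, D) = (-3 + M)/(6 + D) (B(M, D) = (M - 3)/(D + 6) = (-3 + M)/(6 + D))
J(c, t) = -3/11 + 353*c/11 (J(c, t) = 32*c + (-3 + c)/(6 + 5) = 32*c + (-3 + c)/11 = 32*c + (-3/11 + c/11) = -3/11 + 353*c/11)
q = -5228 (q = 8 - (-2)*(-2618) = 8 - 2*2618 = 8 - 5236 = -5228)
J(-15, -65) - q = (-3/11 + (353/11)*(-15)) - 1*(-5228) = (-3/11 - 5295/11) + 5228 = -5298/11 + 5228 = 52210/11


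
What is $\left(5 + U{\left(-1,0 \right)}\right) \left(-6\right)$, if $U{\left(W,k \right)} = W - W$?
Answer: $-30$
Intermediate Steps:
$U{\left(W,k \right)} = 0$
$\left(5 + U{\left(-1,0 \right)}\right) \left(-6\right) = \left(5 + 0\right) \left(-6\right) = 5 \left(-6\right) = -30$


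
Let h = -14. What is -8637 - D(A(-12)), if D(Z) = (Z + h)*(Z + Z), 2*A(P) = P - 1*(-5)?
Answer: -17519/2 ≈ -8759.5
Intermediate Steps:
A(P) = 5/2 + P/2 (A(P) = (P - 1*(-5))/2 = (P + 5)/2 = (5 + P)/2 = 5/2 + P/2)
D(Z) = 2*Z*(-14 + Z) (D(Z) = (Z - 14)*(Z + Z) = (-14 + Z)*(2*Z) = 2*Z*(-14 + Z))
-8637 - D(A(-12)) = -8637 - 2*(5/2 + (1/2)*(-12))*(-14 + (5/2 + (1/2)*(-12))) = -8637 - 2*(5/2 - 6)*(-14 + (5/2 - 6)) = -8637 - 2*(-7)*(-14 - 7/2)/2 = -8637 - 2*(-7)*(-35)/(2*2) = -8637 - 1*245/2 = -8637 - 245/2 = -17519/2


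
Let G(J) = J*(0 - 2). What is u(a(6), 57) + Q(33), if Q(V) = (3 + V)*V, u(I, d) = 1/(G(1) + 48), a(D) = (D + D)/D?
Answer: 54649/46 ≈ 1188.0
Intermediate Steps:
G(J) = -2*J (G(J) = J*(-2) = -2*J)
a(D) = 2 (a(D) = (2*D)/D = 2)
u(I, d) = 1/46 (u(I, d) = 1/(-2*1 + 48) = 1/(-2 + 48) = 1/46)
Q(V) = V*(3 + V)
u(a(6), 57) + Q(33) = 1/46 + 33*(3 + 33) = 1/46 + 33*36 = 1/46 + 1188 = 54649/46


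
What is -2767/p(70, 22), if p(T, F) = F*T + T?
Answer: -2767/1610 ≈ -1.7186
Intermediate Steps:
p(T, F) = T + F*T
-2767/p(70, 22) = -2767*1/(70*(1 + 22)) = -2767/(70*23) = -2767/1610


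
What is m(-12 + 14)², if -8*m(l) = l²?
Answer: ¼ ≈ 0.25000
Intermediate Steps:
m(l) = -l²/8
m(-12 + 14)² = (-(-12 + 14)²/8)² = (-⅛*2²)² = (-⅛*4)² = (-½)² = ¼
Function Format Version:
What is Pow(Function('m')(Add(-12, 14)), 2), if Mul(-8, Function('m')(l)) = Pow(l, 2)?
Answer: Rational(1, 4) ≈ 0.25000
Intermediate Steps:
Function('m')(l) = Mul(Rational(-1, 8), Pow(l, 2))
Pow(Function('m')(Add(-12, 14)), 2) = Pow(Mul(Rational(-1, 8), Pow(Add(-12, 14), 2)), 2) = Pow(Mul(Rational(-1, 8), Pow(2, 2)), 2) = Pow(Mul(Rational(-1, 8), 4), 2) = Pow(Rational(-1, 2), 2) = Rational(1, 4)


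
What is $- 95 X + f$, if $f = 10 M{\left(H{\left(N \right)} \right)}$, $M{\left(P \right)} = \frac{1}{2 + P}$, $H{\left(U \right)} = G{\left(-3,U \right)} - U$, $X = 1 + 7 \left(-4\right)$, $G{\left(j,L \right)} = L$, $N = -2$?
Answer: $2570$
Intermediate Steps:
$X = -27$ ($X = 1 - 28 = -27$)
$H{\left(U \right)} = 0$ ($H{\left(U \right)} = U - U = 0$)
$f = 5$ ($f = \frac{10}{2 + 0} = \frac{10}{2} = 10 \cdot \frac{1}{2} = 5$)
$- 95 X + f = \left(-95\right) \left(-27\right) + 5 = 2565 + 5 = 2570$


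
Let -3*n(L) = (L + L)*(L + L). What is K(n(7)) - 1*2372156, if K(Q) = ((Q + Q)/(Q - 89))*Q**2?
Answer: -9869714980/4167 ≈ -2.3685e+6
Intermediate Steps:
n(L) = -4*L**2/3 (n(L) = -(L + L)*(L + L)/3 = -2*L*2*L/3 = -4*L**2/3)
K(Q) = 2*Q**3/(-89 + Q) (K(Q) = ((2*Q)/(-89 + Q))*Q**2 = (2*Q/(-89 + Q))*Q**2 = 2*Q**3/(-89 + Q))
K(n(7)) - 1*2372156 = 2*(-4/3*7**2)**3/(-89 - 4/3*7**2) - 1*2372156 = 2*(-4/3*49)**3/(-89 - 4/3*49) - 2372156 = 2*(-196/3)**3/(-89 - 196/3) - 2372156 = 2*(-7529536/27)/(-463/3) - 2372156 = 2*(-7529536/27)*(-3/463) - 2372156 = 15059072/4167 - 2372156 = -9869714980/4167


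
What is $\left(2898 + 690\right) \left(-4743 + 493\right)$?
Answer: $-15249000$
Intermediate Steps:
$\left(2898 + 690\right) \left(-4743 + 493\right) = 3588 \left(-4250\right) = -15249000$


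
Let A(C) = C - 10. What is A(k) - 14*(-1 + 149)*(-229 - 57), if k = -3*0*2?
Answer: 592582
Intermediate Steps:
k = 0 (k = 0*2 = 0)
A(C) = -10 + C
A(k) - 14*(-1 + 149)*(-229 - 57) = (-10 + 0) - 14*(-1 + 149)*(-229 - 57) = -10 - 2072*(-286) = -10 - 14*(-42328) = -10 + 592592 = 592582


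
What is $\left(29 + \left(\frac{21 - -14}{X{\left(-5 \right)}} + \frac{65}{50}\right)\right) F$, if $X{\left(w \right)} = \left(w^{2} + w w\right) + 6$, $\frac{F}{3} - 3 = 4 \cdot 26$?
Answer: $\frac{397077}{40} \approx 9926.9$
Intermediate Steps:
$F = 321$ ($F = 9 + 3 \cdot 4 \cdot 26 = 9 + 3 \cdot 104 = 9 + 312 = 321$)
$X{\left(w \right)} = 6 + 2 w^{2}$ ($X{\left(w \right)} = \left(w^{2} + w^{2}\right) + 6 = 2 w^{2} + 6 = 6 + 2 w^{2}$)
$\left(29 + \left(\frac{21 - -14}{X{\left(-5 \right)}} + \frac{65}{50}\right)\right) F = \left(29 + \left(\frac{21 - -14}{6 + 2 \left(-5\right)^{2}} + \frac{65}{50}\right)\right) 321 = \left(29 + \left(\frac{21 + 14}{6 + 2 \cdot 25} + 65 \cdot \frac{1}{50}\right)\right) 321 = \left(29 + \left(\frac{35}{6 + 50} + \frac{13}{10}\right)\right) 321 = \left(29 + \left(\frac{35}{56} + \frac{13}{10}\right)\right) 321 = \left(29 + \left(35 \cdot \frac{1}{56} + \frac{13}{10}\right)\right) 321 = \left(29 + \left(\frac{5}{8} + \frac{13}{10}\right)\right) 321 = \left(29 + \frac{77}{40}\right) 321 = \frac{1237}{40} \cdot 321 = \frac{397077}{40}$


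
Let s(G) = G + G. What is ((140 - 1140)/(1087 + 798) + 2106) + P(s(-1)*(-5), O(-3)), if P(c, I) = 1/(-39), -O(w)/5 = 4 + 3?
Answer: 2381257/1131 ≈ 2105.4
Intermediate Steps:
s(G) = 2*G
O(w) = -35 (O(w) = -5*(4 + 3) = -5*7 = -35)
P(c, I) = -1/39
((140 - 1140)/(1087 + 798) + 2106) + P(s(-1)*(-5), O(-3)) = ((140 - 1140)/(1087 + 798) + 2106) - 1/39 = (-1000/1885 + 2106) - 1/39 = (-1000*1/1885 + 2106) - 1/39 = (-200/377 + 2106) - 1/39 = 793762/377 - 1/39 = 2381257/1131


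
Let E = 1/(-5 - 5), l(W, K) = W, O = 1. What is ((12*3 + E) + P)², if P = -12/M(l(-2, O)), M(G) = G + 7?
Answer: 4489/4 ≈ 1122.3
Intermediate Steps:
M(G) = 7 + G
E = -⅒ (E = 1/(-10) = -⅒ ≈ -0.10000)
P = -12/5 (P = -12/(7 - 2) = -12/5 ≈ -2.4000)
((12*3 + E) + P)² = ((12*3 - ⅒) - 12/5)² = ((36 - ⅒) - 12/5)² = (359/10 - 12/5)² = (67/2)² = 4489/4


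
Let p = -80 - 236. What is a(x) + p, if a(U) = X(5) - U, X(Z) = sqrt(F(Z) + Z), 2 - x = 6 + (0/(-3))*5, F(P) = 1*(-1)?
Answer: -310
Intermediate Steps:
F(P) = -1
x = -4 (x = 2 - (6 + (0/(-3))*5) = 2 - (6 + (0*(-1/3))*5) = 2 - (6 + 0*5) = 2 - (6 + 0) = 2 - 1*6 = 2 - 6 = -4)
X(Z) = sqrt(-1 + Z)
p = -316
a(U) = 2 - U (a(U) = sqrt(-1 + 5) - U = sqrt(4) - U = 2 - U)
a(x) + p = (2 - 1*(-4)) - 316 = (2 + 4) - 316 = 6 - 316 = -310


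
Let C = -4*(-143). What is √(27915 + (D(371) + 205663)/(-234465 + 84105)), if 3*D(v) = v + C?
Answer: √804942559990/5370 ≈ 167.07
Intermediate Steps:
C = 572
D(v) = 572/3 + v/3 (D(v) = (v + 572)/3 = (572 + v)/3 = 572/3 + v/3)
√(27915 + (D(371) + 205663)/(-234465 + 84105)) = √(27915 + ((572/3 + (⅓)*371) + 205663)/(-234465 + 84105)) = √(27915 + ((572/3 + 371/3) + 205663)/(-150360)) = √(27915 + (943/3 + 205663)*(-1/150360)) = √(27915 + (617932/3)*(-1/150360)) = √(27915 - 22069/16110) = √(449688581/16110) = √804942559990/5370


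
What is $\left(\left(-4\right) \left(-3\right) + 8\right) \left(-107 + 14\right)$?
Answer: $-1860$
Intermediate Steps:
$\left(\left(-4\right) \left(-3\right) + 8\right) \left(-107 + 14\right) = \left(12 + 8\right) \left(-93\right) = 20 \left(-93\right) = -1860$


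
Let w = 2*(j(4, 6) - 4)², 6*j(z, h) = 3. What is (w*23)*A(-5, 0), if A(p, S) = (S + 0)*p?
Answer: 0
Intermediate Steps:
j(z, h) = ½ (j(z, h) = (⅙)*3 = ½)
A(p, S) = S*p
w = 49/2 (w = 2*(½ - 4)² = 2*(-7/2)² = 2*(49/4) = 49/2 ≈ 24.500)
(w*23)*A(-5, 0) = ((49/2)*23)*(0*(-5)) = (1127/2)*0 = 0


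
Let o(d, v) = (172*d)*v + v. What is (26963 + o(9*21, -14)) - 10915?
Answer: -439078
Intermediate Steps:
o(d, v) = v + 172*d*v (o(d, v) = 172*d*v + v = v + 172*d*v)
(26963 + o(9*21, -14)) - 10915 = (26963 - 14*(1 + 172*(9*21))) - 10915 = (26963 - 14*(1 + 172*189)) - 10915 = (26963 - 14*(1 + 32508)) - 10915 = (26963 - 14*32509) - 10915 = (26963 - 455126) - 10915 = -428163 - 10915 = -439078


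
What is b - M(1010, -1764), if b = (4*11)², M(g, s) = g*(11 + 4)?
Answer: -13214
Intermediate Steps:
M(g, s) = 15*g (M(g, s) = g*15 = 15*g)
b = 1936 (b = 44² = 1936)
b - M(1010, -1764) = 1936 - 15*1010 = 1936 - 1*15150 = 1936 - 15150 = -13214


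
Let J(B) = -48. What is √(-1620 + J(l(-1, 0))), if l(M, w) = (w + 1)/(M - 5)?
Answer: 2*I*√417 ≈ 40.841*I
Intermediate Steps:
l(M, w) = (1 + w)/(-5 + M)
√(-1620 + J(l(-1, 0))) = √(-1620 - 48) = √(-1668) = 2*I*√417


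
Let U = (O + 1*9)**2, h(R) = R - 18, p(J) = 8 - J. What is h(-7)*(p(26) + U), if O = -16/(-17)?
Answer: -583975/289 ≈ -2020.7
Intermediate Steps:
O = 16/17 (O = -16*(-1/17) = 16/17 ≈ 0.94118)
h(R) = -18 + R
U = 28561/289 (U = (16/17 + 1*9)**2 = (16/17 + 9)**2 = (169/17)**2 = 28561/289 ≈ 98.827)
h(-7)*(p(26) + U) = (-18 - 7)*((8 - 1*26) + 28561/289) = -25*((8 - 26) + 28561/289) = -25*(-18 + 28561/289) = -25*23359/289 = -583975/289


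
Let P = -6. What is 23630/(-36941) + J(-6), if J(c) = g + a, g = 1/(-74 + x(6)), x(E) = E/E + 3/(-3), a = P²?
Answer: 5683839/160802 ≈ 35.347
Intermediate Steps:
a = 36 (a = (-6)² = 36)
x(E) = 0 (x(E) = 1 + 3*(-⅓) = 1 - 1 = 0)
g = -1/74 (g = 1/(-74 + 0) = 1/(-74) = -1/74 ≈ -0.013514)
J(c) = 2663/74 (J(c) = -1/74 + 36 = 2663/74)
23630/(-36941) + J(-6) = 23630/(-36941) + 2663/74 = 23630*(-1/36941) + 2663/74 = -1390/2173 + 2663/74 = 5683839/160802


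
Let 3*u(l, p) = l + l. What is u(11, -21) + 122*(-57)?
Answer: -20840/3 ≈ -6946.7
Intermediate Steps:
u(l, p) = 2*l/3 (u(l, p) = (l + l)/3 = (2*l)/3 = 2*l/3)
u(11, -21) + 122*(-57) = (2/3)*11 + 122*(-57) = 22/3 - 6954 = -20840/3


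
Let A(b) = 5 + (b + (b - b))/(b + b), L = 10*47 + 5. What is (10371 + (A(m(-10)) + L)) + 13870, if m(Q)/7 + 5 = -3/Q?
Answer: 49443/2 ≈ 24722.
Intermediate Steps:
m(Q) = -35 - 21/Q (m(Q) = -35 + 7*(-3/Q) = -35 - 21/Q)
L = 475 (L = 470 + 5 = 475)
A(b) = 11/2 (A(b) = 5 + (b + 0)/((2*b)) = 5 + b*(1/(2*b)) = 5 + ½ = 11/2)
(10371 + (A(m(-10)) + L)) + 13870 = (10371 + (11/2 + 475)) + 13870 = (10371 + 961/2) + 13870 = 21703/2 + 13870 = 49443/2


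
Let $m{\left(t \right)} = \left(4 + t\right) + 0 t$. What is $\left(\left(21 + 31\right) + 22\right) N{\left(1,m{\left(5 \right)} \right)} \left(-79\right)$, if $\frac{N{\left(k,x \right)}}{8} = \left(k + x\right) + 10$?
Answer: $-935360$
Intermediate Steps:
$m{\left(t \right)} = 4 + t$ ($m{\left(t \right)} = \left(4 + t\right) + 0 = 4 + t$)
$N{\left(k,x \right)} = 80 + 8 k + 8 x$ ($N{\left(k,x \right)} = 8 \left(\left(k + x\right) + 10\right) = 8 \left(10 + k + x\right) = 80 + 8 k + 8 x$)
$\left(\left(21 + 31\right) + 22\right) N{\left(1,m{\left(5 \right)} \right)} \left(-79\right) = \left(\left(21 + 31\right) + 22\right) \left(80 + 8 \cdot 1 + 8 \left(4 + 5\right)\right) \left(-79\right) = \left(52 + 22\right) \left(80 + 8 + 8 \cdot 9\right) \left(-79\right) = 74 \left(80 + 8 + 72\right) \left(-79\right) = 74 \cdot 160 \left(-79\right) = 11840 \left(-79\right) = -935360$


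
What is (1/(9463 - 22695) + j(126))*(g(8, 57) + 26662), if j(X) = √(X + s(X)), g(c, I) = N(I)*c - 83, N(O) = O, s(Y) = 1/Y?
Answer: -27035/13232 + 27035*√222278/42 ≈ 3.0347e+5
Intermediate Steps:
g(c, I) = -83 + I*c (g(c, I) = I*c - 83 = -83 + I*c)
j(X) = √(X + 1/X)
(1/(9463 - 22695) + j(126))*(g(8, 57) + 26662) = (1/(9463 - 22695) + √(126 + 1/126))*((-83 + 57*8) + 26662) = (1/(-13232) + √(126 + 1/126))*((-83 + 456) + 26662) = (-1/13232 + √(15877/126))*(373 + 26662) = (-1/13232 + √222278/42)*27035 = -27035/13232 + 27035*√222278/42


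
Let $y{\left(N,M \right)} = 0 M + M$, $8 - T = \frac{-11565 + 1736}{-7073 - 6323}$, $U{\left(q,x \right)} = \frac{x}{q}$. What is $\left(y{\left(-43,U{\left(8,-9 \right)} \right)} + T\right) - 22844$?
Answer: $- \frac{611871911}{26792} \approx -22838.0$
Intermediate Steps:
$T = \frac{97339}{13396}$ ($T = 8 - \frac{-11565 + 1736}{-7073 - 6323} = 8 - - \frac{9829}{-13396} = 8 - \left(-9829\right) \left(- \frac{1}{13396}\right) = 8 - \frac{9829}{13396} = \frac{97339}{13396} \approx 7.2663$)
$y{\left(N,M \right)} = M$ ($y{\left(N,M \right)} = 0 + M = M$)
$\left(y{\left(-43,U{\left(8,-9 \right)} \right)} + T\right) - 22844 = \left(- \frac{9}{8} + \frac{97339}{13396}\right) - 22844 = \frac{164537}{26792} - 22844 = - \frac{611871911}{26792}$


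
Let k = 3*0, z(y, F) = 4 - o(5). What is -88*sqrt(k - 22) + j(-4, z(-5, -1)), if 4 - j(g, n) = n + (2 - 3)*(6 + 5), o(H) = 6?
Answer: 17 - 88*I*sqrt(22) ≈ 17.0 - 412.76*I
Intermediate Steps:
z(y, F) = -2 (z(y, F) = 4 - 1*6 = 4 - 6 = -2)
j(g, n) = 15 - n (j(g, n) = 4 - (n + (2 - 3)*(6 + 5)) = 4 - (n - 1*11) = 4 - (n - 11) = 4 - (-11 + n) = 4 + (11 - n) = 15 - n)
k = 0
-88*sqrt(k - 22) + j(-4, z(-5, -1)) = -88*sqrt(0 - 22) + (15 - 1*(-2)) = -88*I*sqrt(22) + (15 + 2) = -88*I*sqrt(22) + 17 = 17 - 88*I*sqrt(22)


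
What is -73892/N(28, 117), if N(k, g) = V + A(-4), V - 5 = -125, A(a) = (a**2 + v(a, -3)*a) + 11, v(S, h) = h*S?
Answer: 73892/141 ≈ 524.06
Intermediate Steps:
v(S, h) = S*h
A(a) = 11 - 2*a**2 (A(a) = (a**2 + (a*(-3))*a) + 11 = (a**2 + (-3*a)*a) + 11 = (a**2 - 3*a**2) + 11 = -2*a**2 + 11 = 11 - 2*a**2)
V = -120 (V = 5 - 125 = -120)
N(k, g) = -141 (N(k, g) = -120 + (11 - 2*(-4)**2) = -120 + (11 - 2*16) = -120 + (11 - 32) = -120 - 21 = -141)
-73892/N(28, 117) = -73892/(-141) = -73892*(-1/141) = 73892/141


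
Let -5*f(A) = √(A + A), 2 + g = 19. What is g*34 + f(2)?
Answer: 2888/5 ≈ 577.60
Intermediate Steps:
g = 17 (g = -2 + 19 = 17)
f(A) = -√2*√A/5 (f(A) = -√(A + A)/5 = -√2*√A/5)
g*34 + f(2) = 17*34 - √2*√2/5 = 578 - ⅖ = 2888/5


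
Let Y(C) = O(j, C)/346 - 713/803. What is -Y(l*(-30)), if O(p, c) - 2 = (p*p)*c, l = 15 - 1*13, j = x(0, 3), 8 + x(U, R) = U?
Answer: 1664306/138919 ≈ 11.980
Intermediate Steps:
x(U, R) = -8 + U
j = -8 (j = -8 + 0 = -8)
l = 2 (l = 15 - 13 = 2)
O(p, c) = 2 + c*p² (O(p, c) = 2 + (p*p)*c = 2 + p²*c = 2 + c*p²)
Y(C) = -122546/138919 + 32*C/173 (Y(C) = (2 + C*(-8)²)/346 - 713/803 = (2 + C*64)*(1/346) - 713*1/803 = (2 + 64*C)*(1/346) - 713/803 = (1/173 + 32*C/173) - 713/803 = -122546/138919 + 32*C/173)
-Y(l*(-30)) = -(-122546/138919 + 32*(2*(-30))/173) = -(-122546/138919 + (32/173)*(-60)) = -(-122546/138919 - 1920/173) = -1*(-1664306/138919) = 1664306/138919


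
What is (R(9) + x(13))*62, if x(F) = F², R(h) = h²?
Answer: 15500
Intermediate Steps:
(R(9) + x(13))*62 = (9² + 13²)*62 = (81 + 169)*62 = 250*62 = 15500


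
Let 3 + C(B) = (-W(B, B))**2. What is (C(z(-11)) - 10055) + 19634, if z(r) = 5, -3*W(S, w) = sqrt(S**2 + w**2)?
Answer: 86234/9 ≈ 9581.6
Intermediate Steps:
W(S, w) = -sqrt(S**2 + w**2)/3
C(B) = -3 + 2*B**2/9 (C(B) = -3 + (-(-1)*sqrt(B**2 + B**2)/3)**2 = -3 + (-(-1)*sqrt(2*B**2)/3)**2 = -3 + (-(-1)*sqrt(2)*sqrt(B**2)/3)**2 = -3 + (sqrt(2)*sqrt(B**2)/3)**2 = -3 + 2*B**2/9)
(C(z(-11)) - 10055) + 19634 = ((-3 + (2/9)*5**2) - 10055) + 19634 = ((-3 + (2/9)*25) - 10055) + 19634 = ((-3 + 50/9) - 10055) + 19634 = (23/9 - 10055) + 19634 = -90472/9 + 19634 = 86234/9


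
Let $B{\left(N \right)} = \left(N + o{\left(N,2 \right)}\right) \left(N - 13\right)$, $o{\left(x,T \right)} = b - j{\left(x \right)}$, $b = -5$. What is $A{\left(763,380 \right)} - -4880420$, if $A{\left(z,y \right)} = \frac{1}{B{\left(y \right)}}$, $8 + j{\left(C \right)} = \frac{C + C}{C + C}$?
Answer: $\frac{684205601481}{140194} \approx 4.8804 \cdot 10^{6}$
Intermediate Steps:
$j{\left(C \right)} = -7$ ($j{\left(C \right)} = -8 + \frac{C + C}{C + C} = -8 + \frac{2 C}{2 C} = -8 + 2 C \frac{1}{2 C} = -8 + 1 = -7$)
$o{\left(x,T \right)} = 2$ ($o{\left(x,T \right)} = -5 - -7 = -5 + 7 = 2$)
$B{\left(N \right)} = \left(-13 + N\right) \left(2 + N\right)$ ($B{\left(N \right)} = \left(N + 2\right) \left(N - 13\right) = \left(2 + N\right) \left(-13 + N\right) = \left(-13 + N\right) \left(2 + N\right)$)
$A{\left(z,y \right)} = \frac{1}{-26 + y^{2} - 11 y}$
$A{\left(763,380 \right)} - -4880420 = \frac{1}{-26 + 380^{2} - 4180} - -4880420 = \frac{1}{-26 + 144400 - 4180} + 4880420 = \frac{1}{140194} + 4880420 = \frac{684205601481}{140194}$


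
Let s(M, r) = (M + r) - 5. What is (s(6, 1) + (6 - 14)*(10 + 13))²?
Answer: 33124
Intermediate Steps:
s(M, r) = -5 + M + r
(s(6, 1) + (6 - 14)*(10 + 13))² = ((-5 + 6 + 1) + (6 - 14)*(10 + 13))² = (2 - 8*23)² = (2 - 184)² = (-182)² = 33124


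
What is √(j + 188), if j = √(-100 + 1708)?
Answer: √(188 + 2*√402) ≈ 15.103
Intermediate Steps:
j = 2*√402 (j = √1608 = 2*√402 ≈ 40.100)
√(j + 188) = √(2*√402 + 188) = √(188 + 2*√402)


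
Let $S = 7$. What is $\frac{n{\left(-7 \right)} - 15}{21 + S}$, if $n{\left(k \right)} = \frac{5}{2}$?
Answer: $- \frac{25}{56} \approx -0.44643$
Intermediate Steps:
$n{\left(k \right)} = \frac{5}{2}$ ($n{\left(k \right)} = 5 \cdot \frac{1}{2} = \frac{5}{2}$)
$\frac{n{\left(-7 \right)} - 15}{21 + S} = \frac{\frac{5}{2} - 15}{21 + 7} = - \frac{25}{2 \cdot 28} = \left(- \frac{25}{2}\right) \frac{1}{28} = - \frac{25}{56}$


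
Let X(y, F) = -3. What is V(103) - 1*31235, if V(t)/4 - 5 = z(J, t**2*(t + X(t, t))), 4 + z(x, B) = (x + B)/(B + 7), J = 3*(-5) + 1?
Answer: -33128942973/1060907 ≈ -31227.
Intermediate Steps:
J = -14 (J = -15 + 1 = -14)
z(x, B) = -4 + (B + x)/(7 + B) (z(x, B) = -4 + (x + B)/(B + 7) = -4 + (B + x)/(7 + B))
V(t) = 20 + 4*(-42 - 3*t**2*(-3 + t))/(7 + t**2*(-3 + t)) (V(t) = 20 + 4*((-28 - 14 - 3*t**2*(t - 3))/(7 + t**2*(t - 3))) = 20 + 4*((-28 - 14 - 3*t**2*(-3 + t))/(7 + t**2*(-3 + t))) = 20 + 4*((-42 - 3*t**2*(-3 + t))/(7 + t**2*(-3 + t))) = 20 + 4*(-42 - 3*t**2*(-3 + t))/(7 + t**2*(-3 + t)))
V(103) - 1*31235 = 4*(-7 + 2*103**2*(-3 + 103))/(7 + 103**2*(-3 + 103)) - 1*31235 = 4*(-7 + 2*10609*100)/(7 + 10609*100) - 31235 = 4*(-7 + 2121800)/(7 + 1060900) - 31235 = 4*2121793/1060907 - 31235 = 4*(1/1060907)*2121793 - 31235 = 8487172/1060907 - 31235 = -33128942973/1060907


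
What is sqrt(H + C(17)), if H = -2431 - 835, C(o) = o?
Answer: 57*I ≈ 57.0*I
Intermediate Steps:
H = -3266
sqrt(H + C(17)) = sqrt(-3266 + 17) = sqrt(-3249) = 57*I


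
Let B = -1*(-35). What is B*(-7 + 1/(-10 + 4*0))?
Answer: -497/2 ≈ -248.50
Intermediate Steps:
B = 35
B*(-7 + 1/(-10 + 4*0)) = 35*(-7 + 1/(-10 + 4*0)) = 35*(-7 + 1/(-10 + 0)) = 35*(-7 + 1/(-10)) = 35*(-7 - ⅒) = 35*(-71/10) = -497/2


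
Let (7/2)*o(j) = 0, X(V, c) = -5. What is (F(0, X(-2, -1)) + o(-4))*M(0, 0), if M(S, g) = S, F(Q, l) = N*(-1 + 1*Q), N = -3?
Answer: 0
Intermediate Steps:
o(j) = 0 (o(j) = (2/7)*0 = 0)
F(Q, l) = 3 - 3*Q (F(Q, l) = -3*(-1 + 1*Q) = -3*(-1 + Q) = 3 - 3*Q)
(F(0, X(-2, -1)) + o(-4))*M(0, 0) = ((3 - 3*0) + 0)*0 = ((3 + 0) + 0)*0 = (3 + 0)*0 = 3*0 = 0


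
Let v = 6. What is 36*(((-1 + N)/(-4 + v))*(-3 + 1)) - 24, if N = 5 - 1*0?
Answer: -168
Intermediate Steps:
N = 5 (N = 5 + 0 = 5)
36*(((-1 + N)/(-4 + v))*(-3 + 1)) - 24 = 36*(((-1 + 5)/(-4 + 6))*(-3 + 1)) - 24 = 36*((4/2)*(-2)) - 24 = 36*((4*(1/2))*(-2)) - 24 = 36*(2*(-2)) - 24 = 36*(-4) - 24 = -144 - 24 = -168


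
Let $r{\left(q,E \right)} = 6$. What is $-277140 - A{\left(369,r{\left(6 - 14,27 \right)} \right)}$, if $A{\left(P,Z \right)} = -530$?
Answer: $-276610$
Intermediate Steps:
$-277140 - A{\left(369,r{\left(6 - 14,27 \right)} \right)} = -277140 - -530 = -277140 + 530 = -276610$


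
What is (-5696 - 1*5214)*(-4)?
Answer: 43640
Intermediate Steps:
(-5696 - 1*5214)*(-4) = (-5696 - 5214)*(-4) = -10910*(-4) = 43640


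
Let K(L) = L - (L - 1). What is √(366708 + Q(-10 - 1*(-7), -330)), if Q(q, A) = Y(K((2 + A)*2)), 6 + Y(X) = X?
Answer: √366703 ≈ 605.56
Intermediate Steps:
K(L) = 1 (K(L) = L - (-1 + L) = L + (1 - L) = 1)
Y(X) = -6 + X
Q(q, A) = -5 (Q(q, A) = -6 + 1 = -5)
√(366708 + Q(-10 - 1*(-7), -330)) = √(366708 - 5) = √366703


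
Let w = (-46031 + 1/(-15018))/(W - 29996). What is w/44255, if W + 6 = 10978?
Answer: 691293559/12643761128160 ≈ 5.4675e-5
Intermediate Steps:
W = 10972 (W = -6 + 10978 = 10972)
w = 691293559/285702432 (w = (-46031 + 1/(-15018))/(10972 - 29996) = (-46031 - 1/15018)/(-19024) = -691293559/15018*(-1/19024) = 691293559/285702432 ≈ 2.4196)
w/44255 = (691293559/285702432)/44255 = (691293559/285702432)*(1/44255) = 691293559/12643761128160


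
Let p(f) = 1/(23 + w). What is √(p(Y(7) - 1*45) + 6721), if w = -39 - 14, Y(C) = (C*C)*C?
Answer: √6048870/30 ≈ 81.981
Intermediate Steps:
Y(C) = C³ (Y(C) = C²*C = C³)
w = -53
p(f) = -1/30 (p(f) = 1/(23 - 53) = 1/(-30) = -1/30)
√(p(Y(7) - 1*45) + 6721) = √(-1/30 + 6721) = √(201629/30) = √6048870/30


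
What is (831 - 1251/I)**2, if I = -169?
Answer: 20076056100/28561 ≈ 7.0292e+5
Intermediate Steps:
(831 - 1251/I)**2 = (831 - 1251/(-169))**2 = (831 - 1251*(-1/169))**2 = (831 + 1251/169)**2 = (141690/169)**2 = 20076056100/28561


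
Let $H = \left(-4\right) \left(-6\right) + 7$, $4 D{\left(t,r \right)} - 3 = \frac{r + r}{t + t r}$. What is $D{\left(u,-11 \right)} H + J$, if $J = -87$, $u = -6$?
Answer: $- \frac{7991}{120} \approx -66.592$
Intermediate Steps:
$D{\left(t,r \right)} = \frac{3}{4} + \frac{r}{2 \left(t + r t\right)}$ ($D{\left(t,r \right)} = \frac{3}{4} + \frac{\left(r + r\right) \frac{1}{t + t r}}{4} = \frac{3}{4} + \frac{2 r \frac{1}{t + r t}}{4} = \frac{3}{4} + \frac{r}{2 \left(t + r t\right)}$)
$H = 31$ ($H = 24 + 7 = 31$)
$D{\left(u,-11 \right)} H + J = \frac{2 \left(-11\right) + 3 \left(-6\right) + 3 \left(-11\right) \left(-6\right)}{4 \left(-6\right) \left(1 - 11\right)} 31 - 87 = \frac{1}{4} \left(- \frac{1}{6}\right) \frac{1}{-10} \left(-22 - 18 + 198\right) 31 - 87 = \frac{1}{4} \left(- \frac{1}{6}\right) \left(- \frac{1}{10}\right) 158 \cdot 31 - 87 = \frac{79}{120} \cdot 31 - 87 = \frac{2449}{120} - 87 = - \frac{7991}{120}$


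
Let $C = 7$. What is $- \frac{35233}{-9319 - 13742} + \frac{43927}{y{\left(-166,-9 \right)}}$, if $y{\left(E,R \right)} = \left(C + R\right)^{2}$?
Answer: $\frac{1013141479}{92244} \approx 10983.0$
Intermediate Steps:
$y{\left(E,R \right)} = \left(7 + R\right)^{2}$
$- \frac{35233}{-9319 - 13742} + \frac{43927}{y{\left(-166,-9 \right)}} = - \frac{35233}{-9319 - 13742} + \frac{43927}{\left(7 - 9\right)^{2}} = - \frac{35233}{-23061} + \frac{43927}{\left(-2\right)^{2}} = \left(-35233\right) \left(- \frac{1}{23061}\right) + \frac{43927}{4} = \frac{35233}{23061} + 43927 \cdot \frac{1}{4} = \frac{35233}{23061} + \frac{43927}{4} = \frac{1013141479}{92244}$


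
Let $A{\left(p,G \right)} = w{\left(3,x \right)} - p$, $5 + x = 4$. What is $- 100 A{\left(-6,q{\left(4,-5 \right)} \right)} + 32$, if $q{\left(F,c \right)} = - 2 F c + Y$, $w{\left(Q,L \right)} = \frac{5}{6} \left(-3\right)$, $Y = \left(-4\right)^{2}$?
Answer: $-318$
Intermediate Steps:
$x = -1$ ($x = -5 + 4 = -1$)
$Y = 16$
$w{\left(Q,L \right)} = - \frac{5}{2}$ ($w{\left(Q,L \right)} = 5 \cdot \frac{1}{6} \left(-3\right) = \frac{5}{6} \left(-3\right) = - \frac{5}{2}$)
$q{\left(F,c \right)} = 16 - 2 F c$ ($q{\left(F,c \right)} = - 2 F c + 16 = 16 - 2 F c$)
$A{\left(p,G \right)} = - \frac{5}{2} - p$
$- 100 A{\left(-6,q{\left(4,-5 \right)} \right)} + 32 = - 100 \left(- \frac{5}{2} - -6\right) + 32 = - 100 \left(- \frac{5}{2} + 6\right) + 32 = \left(-100\right) \frac{7}{2} + 32 = -350 + 32 = -318$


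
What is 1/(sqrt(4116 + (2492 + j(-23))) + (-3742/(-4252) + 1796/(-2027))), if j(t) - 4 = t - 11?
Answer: 8545544166/9396898421267867 + 18570945597604*sqrt(6578)/122159679476482271 ≈ 0.012331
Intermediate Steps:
j(t) = -7 + t (j(t) = 4 + (t - 11) = 4 + (-11 + t) = -7 + t)
1/(sqrt(4116 + (2492 + j(-23))) + (-3742/(-4252) + 1796/(-2027))) = 1/(sqrt(4116 + (2492 + (-7 - 23))) + (-3742/(-4252) + 1796/(-2027))) = 1/(sqrt(4116 + (2492 - 30)) + (-3742*(-1/4252) + 1796*(-1/2027))) = 1/(sqrt(4116 + 2462) + (1871/2126 - 1796/2027)) = 1/(sqrt(6578) - 25779/4309402) = 1/(-25779/4309402 + sqrt(6578))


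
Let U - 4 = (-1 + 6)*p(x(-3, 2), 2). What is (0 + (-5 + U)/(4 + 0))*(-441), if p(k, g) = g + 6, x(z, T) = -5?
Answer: -17199/4 ≈ -4299.8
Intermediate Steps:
p(k, g) = 6 + g
U = 44 (U = 4 + (-1 + 6)*(6 + 2) = 4 + 5*8 = 4 + 40 = 44)
(0 + (-5 + U)/(4 + 0))*(-441) = (0 + (-5 + 44)/(4 + 0))*(-441) = (0 + 39/4)*(-441) = (39/4)*(-441) = -17199/4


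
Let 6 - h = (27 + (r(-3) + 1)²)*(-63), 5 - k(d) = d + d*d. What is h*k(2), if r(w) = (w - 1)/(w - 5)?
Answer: -7395/4 ≈ -1848.8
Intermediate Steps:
k(d) = 5 - d - d² (k(d) = 5 - (d + d*d) = 5 - (d + d²) = 5 + (-d - d²) = 5 - d - d²)
r(w) = (-1 + w)/(-5 + w)
h = 7395/4 (h = 6 - (27 + ((-1 - 3)/(-5 - 3) + 1)²)*(-63) = 6 - (27 + (-4/(-8) + 1)²)*(-63) = 6 - (27 + (-⅛*(-4) + 1)²)*(-63) = 6 - (27 + (½ + 1)²)*(-63) = 6 - (27 + (3/2)²)*(-63) = 6 - (27 + 9/4)*(-63) = 6 - 117*(-63)/4 = 6 - 1*(-7371/4) = 6 + 7371/4 = 7395/4 ≈ 1848.8)
h*k(2) = 7395*(5 - 1*2 - 1*2²)/4 = 7395*(5 - 2 - 1*4)/4 = 7395*(5 - 2 - 4)/4 = (7395/4)*(-1) = -7395/4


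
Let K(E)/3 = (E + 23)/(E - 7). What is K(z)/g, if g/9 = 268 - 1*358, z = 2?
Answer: 1/54 ≈ 0.018519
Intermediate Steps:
g = -810 (g = 9*(268 - 1*358) = 9*(268 - 358) = 9*(-90) = -810)
K(E) = 3*(23 + E)/(-7 + E) (K(E) = 3*((E + 23)/(E - 7)) = 3*((23 + E)/(-7 + E)) = 3*(23 + E)/(-7 + E))
K(z)/g = (3*(23 + 2)/(-7 + 2))/(-810) = (3*25/(-5))*(-1/810) = (3*(-1/5)*25)*(-1/810) = -15*(-1/810) = 1/54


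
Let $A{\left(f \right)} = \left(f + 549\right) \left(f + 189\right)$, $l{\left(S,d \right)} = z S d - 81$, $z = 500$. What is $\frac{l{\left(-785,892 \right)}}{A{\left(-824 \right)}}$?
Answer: $- \frac{350110081}{174625} \approx -2004.9$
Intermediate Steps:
$l{\left(S,d \right)} = -81 + 500 S d$ ($l{\left(S,d \right)} = 500 S d - 81 = -81 + 500 S d$)
$A{\left(f \right)} = \left(189 + f\right) \left(549 + f\right)$ ($A{\left(f \right)} = \left(549 + f\right) \left(189 + f\right) = \left(189 + f\right) \left(549 + f\right)$)
$\frac{l{\left(-785,892 \right)}}{A{\left(-824 \right)}} = \frac{-81 + 500 \left(-785\right) 892}{103761 + \left(-824\right)^{2} + 738 \left(-824\right)} = \frac{-81 - 350110000}{103761 + 678976 - 608112} = - \frac{350110081}{174625}$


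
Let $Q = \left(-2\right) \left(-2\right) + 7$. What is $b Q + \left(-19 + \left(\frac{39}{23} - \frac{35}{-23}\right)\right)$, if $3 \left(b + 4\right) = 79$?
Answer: $\frac{15862}{69} \approx 229.88$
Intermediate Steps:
$b = \frac{67}{3}$ ($b = -4 + \frac{1}{3} \cdot 79 = -4 + \frac{79}{3} = \frac{67}{3} \approx 22.333$)
$Q = 11$ ($Q = 4 + 7 = 11$)
$b Q + \left(-19 + \left(\frac{39}{23} - \frac{35}{-23}\right)\right) = \frac{67}{3} \cdot 11 + \left(-19 + \left(\frac{39}{23} - \frac{35}{-23}\right)\right) = \frac{737}{3} + \left(-19 + \left(39 \cdot \frac{1}{23} - - \frac{35}{23}\right)\right) = \frac{737}{3} + \left(-19 + \left(\frac{39}{23} + \frac{35}{23}\right)\right) = \frac{737}{3} + \left(-19 + \frac{74}{23}\right) = \frac{737}{3} - \frac{363}{23} = \frac{15862}{69}$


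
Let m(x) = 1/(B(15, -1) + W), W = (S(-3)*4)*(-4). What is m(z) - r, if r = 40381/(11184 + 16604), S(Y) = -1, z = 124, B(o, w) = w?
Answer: -577927/416820 ≈ -1.3865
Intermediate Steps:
W = 16 (W = -1*4*(-4) = -4*(-4) = 16)
r = 40381/27788 ≈ 1.4532
m(x) = 1/15 (m(x) = 1/(-1 + 16) = 1/15)
m(z) - r = 1/15 - 1*40381/27788 = 1/15 - 40381/27788 = -577927/416820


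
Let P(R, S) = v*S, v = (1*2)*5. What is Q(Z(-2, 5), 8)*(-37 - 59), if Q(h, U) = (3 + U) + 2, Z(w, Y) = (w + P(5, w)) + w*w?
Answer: -1248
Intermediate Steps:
v = 10 (v = 2*5 = 10)
P(R, S) = 10*S
Z(w, Y) = w**2 + 11*w (Z(w, Y) = (w + 10*w) + w*w = 11*w + w**2 = w**2 + 11*w)
Q(h, U) = 5 + U
Q(Z(-2, 5), 8)*(-37 - 59) = (5 + 8)*(-37 - 59) = 13*(-96) = -1248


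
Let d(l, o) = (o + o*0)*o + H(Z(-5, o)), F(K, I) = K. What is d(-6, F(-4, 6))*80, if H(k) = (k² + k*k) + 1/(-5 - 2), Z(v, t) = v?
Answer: 36880/7 ≈ 5268.6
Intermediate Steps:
H(k) = -⅐ + 2*k² (H(k) = (k² + k²) + 1/(-7) = 2*k² - ⅐ = -⅐ + 2*k²)
d(l, o) = 349/7 + o² (d(l, o) = (o + o*0)*o + (-⅐ + 2*(-5)²) = (o + 0)*o + (-⅐ + 2*25) = o*o + (-⅐ + 50) = o² + 349/7 = 349/7 + o²)
d(-6, F(-4, 6))*80 = (349/7 + (-4)²)*80 = (349/7 + 16)*80 = (461/7)*80 = 36880/7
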